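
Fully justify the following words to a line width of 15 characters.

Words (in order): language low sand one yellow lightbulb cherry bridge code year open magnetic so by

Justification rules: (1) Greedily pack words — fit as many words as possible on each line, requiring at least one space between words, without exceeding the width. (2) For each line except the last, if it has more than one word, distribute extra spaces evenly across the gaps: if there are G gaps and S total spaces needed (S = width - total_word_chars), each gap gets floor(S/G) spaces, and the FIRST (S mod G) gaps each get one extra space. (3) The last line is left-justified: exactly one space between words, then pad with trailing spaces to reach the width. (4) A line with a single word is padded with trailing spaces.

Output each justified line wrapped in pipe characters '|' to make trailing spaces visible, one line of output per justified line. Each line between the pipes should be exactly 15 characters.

Line 1: ['language', 'low'] (min_width=12, slack=3)
Line 2: ['sand', 'one', 'yellow'] (min_width=15, slack=0)
Line 3: ['lightbulb'] (min_width=9, slack=6)
Line 4: ['cherry', 'bridge'] (min_width=13, slack=2)
Line 5: ['code', 'year', 'open'] (min_width=14, slack=1)
Line 6: ['magnetic', 'so', 'by'] (min_width=14, slack=1)

Answer: |language    low|
|sand one yellow|
|lightbulb      |
|cherry   bridge|
|code  year open|
|magnetic so by |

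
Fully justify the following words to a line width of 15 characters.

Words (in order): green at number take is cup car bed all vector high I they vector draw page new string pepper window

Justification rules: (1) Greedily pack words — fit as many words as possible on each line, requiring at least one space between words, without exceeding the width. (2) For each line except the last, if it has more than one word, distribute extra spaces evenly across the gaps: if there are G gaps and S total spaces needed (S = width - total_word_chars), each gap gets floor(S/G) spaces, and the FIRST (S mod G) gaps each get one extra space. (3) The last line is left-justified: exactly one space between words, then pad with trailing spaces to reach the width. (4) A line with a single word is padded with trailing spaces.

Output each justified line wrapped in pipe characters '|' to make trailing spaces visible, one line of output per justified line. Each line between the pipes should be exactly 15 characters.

Line 1: ['green', 'at', 'number'] (min_width=15, slack=0)
Line 2: ['take', 'is', 'cup', 'car'] (min_width=15, slack=0)
Line 3: ['bed', 'all', 'vector'] (min_width=14, slack=1)
Line 4: ['high', 'I', 'they'] (min_width=11, slack=4)
Line 5: ['vector', 'draw'] (min_width=11, slack=4)
Line 6: ['page', 'new', 'string'] (min_width=15, slack=0)
Line 7: ['pepper', 'window'] (min_width=13, slack=2)

Answer: |green at number|
|take is cup car|
|bed  all vector|
|high   I   they|
|vector     draw|
|page new string|
|pepper window  |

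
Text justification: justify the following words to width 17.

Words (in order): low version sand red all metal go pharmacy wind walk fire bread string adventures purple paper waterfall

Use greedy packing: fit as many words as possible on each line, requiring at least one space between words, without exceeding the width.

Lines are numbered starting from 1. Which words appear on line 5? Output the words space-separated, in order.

Line 1: ['low', 'version', 'sand'] (min_width=16, slack=1)
Line 2: ['red', 'all', 'metal', 'go'] (min_width=16, slack=1)
Line 3: ['pharmacy', 'wind'] (min_width=13, slack=4)
Line 4: ['walk', 'fire', 'bread'] (min_width=15, slack=2)
Line 5: ['string', 'adventures'] (min_width=17, slack=0)
Line 6: ['purple', 'paper'] (min_width=12, slack=5)
Line 7: ['waterfall'] (min_width=9, slack=8)

Answer: string adventures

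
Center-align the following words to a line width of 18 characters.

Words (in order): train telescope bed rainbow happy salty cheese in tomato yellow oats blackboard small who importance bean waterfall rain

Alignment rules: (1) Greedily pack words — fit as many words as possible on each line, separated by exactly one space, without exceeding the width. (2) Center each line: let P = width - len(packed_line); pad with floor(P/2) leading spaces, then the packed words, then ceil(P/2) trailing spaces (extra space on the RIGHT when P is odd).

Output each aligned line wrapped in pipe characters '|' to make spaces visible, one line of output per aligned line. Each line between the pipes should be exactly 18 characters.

Answer: | train telescope  |
|bed rainbow happy |
| salty cheese in  |
|tomato yellow oats|
| blackboard small |
|  who importance  |
|  bean waterfall  |
|       rain       |

Derivation:
Line 1: ['train', 'telescope'] (min_width=15, slack=3)
Line 2: ['bed', 'rainbow', 'happy'] (min_width=17, slack=1)
Line 3: ['salty', 'cheese', 'in'] (min_width=15, slack=3)
Line 4: ['tomato', 'yellow', 'oats'] (min_width=18, slack=0)
Line 5: ['blackboard', 'small'] (min_width=16, slack=2)
Line 6: ['who', 'importance'] (min_width=14, slack=4)
Line 7: ['bean', 'waterfall'] (min_width=14, slack=4)
Line 8: ['rain'] (min_width=4, slack=14)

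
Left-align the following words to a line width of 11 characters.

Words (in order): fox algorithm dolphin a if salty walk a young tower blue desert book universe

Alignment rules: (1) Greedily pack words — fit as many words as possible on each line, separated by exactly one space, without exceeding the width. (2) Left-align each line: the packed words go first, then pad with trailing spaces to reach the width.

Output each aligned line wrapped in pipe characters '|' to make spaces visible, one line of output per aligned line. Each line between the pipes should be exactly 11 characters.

Line 1: ['fox'] (min_width=3, slack=8)
Line 2: ['algorithm'] (min_width=9, slack=2)
Line 3: ['dolphin', 'a'] (min_width=9, slack=2)
Line 4: ['if', 'salty'] (min_width=8, slack=3)
Line 5: ['walk', 'a'] (min_width=6, slack=5)
Line 6: ['young', 'tower'] (min_width=11, slack=0)
Line 7: ['blue', 'desert'] (min_width=11, slack=0)
Line 8: ['book'] (min_width=4, slack=7)
Line 9: ['universe'] (min_width=8, slack=3)

Answer: |fox        |
|algorithm  |
|dolphin a  |
|if salty   |
|walk a     |
|young tower|
|blue desert|
|book       |
|universe   |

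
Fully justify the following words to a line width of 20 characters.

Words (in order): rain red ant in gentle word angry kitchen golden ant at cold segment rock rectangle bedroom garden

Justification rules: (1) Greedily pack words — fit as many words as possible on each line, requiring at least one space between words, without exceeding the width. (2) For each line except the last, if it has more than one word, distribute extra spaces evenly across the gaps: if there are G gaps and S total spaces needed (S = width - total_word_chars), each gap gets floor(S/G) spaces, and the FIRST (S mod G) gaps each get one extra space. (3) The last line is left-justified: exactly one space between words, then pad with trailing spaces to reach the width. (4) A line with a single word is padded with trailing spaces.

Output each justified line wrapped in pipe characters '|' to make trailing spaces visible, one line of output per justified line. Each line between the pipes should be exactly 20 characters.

Line 1: ['rain', 'red', 'ant', 'in'] (min_width=15, slack=5)
Line 2: ['gentle', 'word', 'angry'] (min_width=17, slack=3)
Line 3: ['kitchen', 'golden', 'ant'] (min_width=18, slack=2)
Line 4: ['at', 'cold', 'segment', 'rock'] (min_width=20, slack=0)
Line 5: ['rectangle', 'bedroom'] (min_width=17, slack=3)
Line 6: ['garden'] (min_width=6, slack=14)

Answer: |rain   red   ant  in|
|gentle   word  angry|
|kitchen  golden  ant|
|at cold segment rock|
|rectangle    bedroom|
|garden              |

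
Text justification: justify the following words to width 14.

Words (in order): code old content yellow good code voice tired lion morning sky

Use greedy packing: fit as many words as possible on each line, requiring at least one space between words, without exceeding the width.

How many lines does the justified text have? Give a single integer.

Answer: 6

Derivation:
Line 1: ['code', 'old'] (min_width=8, slack=6)
Line 2: ['content', 'yellow'] (min_width=14, slack=0)
Line 3: ['good', 'code'] (min_width=9, slack=5)
Line 4: ['voice', 'tired'] (min_width=11, slack=3)
Line 5: ['lion', 'morning'] (min_width=12, slack=2)
Line 6: ['sky'] (min_width=3, slack=11)
Total lines: 6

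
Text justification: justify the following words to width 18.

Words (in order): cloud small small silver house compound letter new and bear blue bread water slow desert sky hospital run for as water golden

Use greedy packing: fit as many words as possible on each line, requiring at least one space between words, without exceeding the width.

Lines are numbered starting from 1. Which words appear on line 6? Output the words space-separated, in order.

Answer: desert sky

Derivation:
Line 1: ['cloud', 'small', 'small'] (min_width=17, slack=1)
Line 2: ['silver', 'house'] (min_width=12, slack=6)
Line 3: ['compound', 'letter'] (min_width=15, slack=3)
Line 4: ['new', 'and', 'bear', 'blue'] (min_width=17, slack=1)
Line 5: ['bread', 'water', 'slow'] (min_width=16, slack=2)
Line 6: ['desert', 'sky'] (min_width=10, slack=8)
Line 7: ['hospital', 'run', 'for'] (min_width=16, slack=2)
Line 8: ['as', 'water', 'golden'] (min_width=15, slack=3)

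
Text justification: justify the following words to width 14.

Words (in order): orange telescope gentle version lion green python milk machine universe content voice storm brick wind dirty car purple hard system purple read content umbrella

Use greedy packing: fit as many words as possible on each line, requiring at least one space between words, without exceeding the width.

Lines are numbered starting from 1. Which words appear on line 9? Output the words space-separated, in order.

Answer: storm brick

Derivation:
Line 1: ['orange'] (min_width=6, slack=8)
Line 2: ['telescope'] (min_width=9, slack=5)
Line 3: ['gentle', 'version'] (min_width=14, slack=0)
Line 4: ['lion', 'green'] (min_width=10, slack=4)
Line 5: ['python', 'milk'] (min_width=11, slack=3)
Line 6: ['machine'] (min_width=7, slack=7)
Line 7: ['universe'] (min_width=8, slack=6)
Line 8: ['content', 'voice'] (min_width=13, slack=1)
Line 9: ['storm', 'brick'] (min_width=11, slack=3)
Line 10: ['wind', 'dirty', 'car'] (min_width=14, slack=0)
Line 11: ['purple', 'hard'] (min_width=11, slack=3)
Line 12: ['system', 'purple'] (min_width=13, slack=1)
Line 13: ['read', 'content'] (min_width=12, slack=2)
Line 14: ['umbrella'] (min_width=8, slack=6)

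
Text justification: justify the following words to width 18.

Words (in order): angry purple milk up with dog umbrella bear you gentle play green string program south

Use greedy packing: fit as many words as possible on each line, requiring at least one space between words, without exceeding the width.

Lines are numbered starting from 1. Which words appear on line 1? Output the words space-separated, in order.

Answer: angry purple milk

Derivation:
Line 1: ['angry', 'purple', 'milk'] (min_width=17, slack=1)
Line 2: ['up', 'with', 'dog'] (min_width=11, slack=7)
Line 3: ['umbrella', 'bear', 'you'] (min_width=17, slack=1)
Line 4: ['gentle', 'play', 'green'] (min_width=17, slack=1)
Line 5: ['string', 'program'] (min_width=14, slack=4)
Line 6: ['south'] (min_width=5, slack=13)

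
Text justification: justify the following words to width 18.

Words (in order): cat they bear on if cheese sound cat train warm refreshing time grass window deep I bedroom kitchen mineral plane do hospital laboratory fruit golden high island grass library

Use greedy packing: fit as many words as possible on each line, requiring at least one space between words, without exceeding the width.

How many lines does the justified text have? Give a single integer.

Line 1: ['cat', 'they', 'bear', 'on'] (min_width=16, slack=2)
Line 2: ['if', 'cheese', 'sound'] (min_width=15, slack=3)
Line 3: ['cat', 'train', 'warm'] (min_width=14, slack=4)
Line 4: ['refreshing', 'time'] (min_width=15, slack=3)
Line 5: ['grass', 'window', 'deep'] (min_width=17, slack=1)
Line 6: ['I', 'bedroom', 'kitchen'] (min_width=17, slack=1)
Line 7: ['mineral', 'plane', 'do'] (min_width=16, slack=2)
Line 8: ['hospital'] (min_width=8, slack=10)
Line 9: ['laboratory', 'fruit'] (min_width=16, slack=2)
Line 10: ['golden', 'high', 'island'] (min_width=18, slack=0)
Line 11: ['grass', 'library'] (min_width=13, slack=5)
Total lines: 11

Answer: 11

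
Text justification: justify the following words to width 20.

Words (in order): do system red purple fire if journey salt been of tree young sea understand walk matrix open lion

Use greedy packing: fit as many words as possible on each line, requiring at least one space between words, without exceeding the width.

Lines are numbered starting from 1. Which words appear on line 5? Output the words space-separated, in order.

Answer: matrix open lion

Derivation:
Line 1: ['do', 'system', 'red', 'purple'] (min_width=20, slack=0)
Line 2: ['fire', 'if', 'journey', 'salt'] (min_width=20, slack=0)
Line 3: ['been', 'of', 'tree', 'young'] (min_width=18, slack=2)
Line 4: ['sea', 'understand', 'walk'] (min_width=19, slack=1)
Line 5: ['matrix', 'open', 'lion'] (min_width=16, slack=4)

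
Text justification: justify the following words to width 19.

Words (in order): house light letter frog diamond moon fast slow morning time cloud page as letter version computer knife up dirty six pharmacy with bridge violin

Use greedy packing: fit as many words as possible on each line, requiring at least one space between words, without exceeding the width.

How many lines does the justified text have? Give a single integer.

Line 1: ['house', 'light', 'letter'] (min_width=18, slack=1)
Line 2: ['frog', 'diamond', 'moon'] (min_width=17, slack=2)
Line 3: ['fast', 'slow', 'morning'] (min_width=17, slack=2)
Line 4: ['time', 'cloud', 'page', 'as'] (min_width=18, slack=1)
Line 5: ['letter', 'version'] (min_width=14, slack=5)
Line 6: ['computer', 'knife', 'up'] (min_width=17, slack=2)
Line 7: ['dirty', 'six', 'pharmacy'] (min_width=18, slack=1)
Line 8: ['with', 'bridge', 'violin'] (min_width=18, slack=1)
Total lines: 8

Answer: 8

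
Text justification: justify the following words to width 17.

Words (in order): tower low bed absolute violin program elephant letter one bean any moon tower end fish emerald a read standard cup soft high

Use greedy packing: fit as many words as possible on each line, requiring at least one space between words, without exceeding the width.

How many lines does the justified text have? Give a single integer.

Answer: 8

Derivation:
Line 1: ['tower', 'low', 'bed'] (min_width=13, slack=4)
Line 2: ['absolute', 'violin'] (min_width=15, slack=2)
Line 3: ['program', 'elephant'] (min_width=16, slack=1)
Line 4: ['letter', 'one', 'bean'] (min_width=15, slack=2)
Line 5: ['any', 'moon', 'tower'] (min_width=14, slack=3)
Line 6: ['end', 'fish', 'emerald'] (min_width=16, slack=1)
Line 7: ['a', 'read', 'standard'] (min_width=15, slack=2)
Line 8: ['cup', 'soft', 'high'] (min_width=13, slack=4)
Total lines: 8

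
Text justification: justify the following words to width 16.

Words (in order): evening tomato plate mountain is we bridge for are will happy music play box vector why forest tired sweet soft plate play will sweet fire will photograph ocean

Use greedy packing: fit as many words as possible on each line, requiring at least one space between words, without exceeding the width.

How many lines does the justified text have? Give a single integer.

Line 1: ['evening', 'tomato'] (min_width=14, slack=2)
Line 2: ['plate', 'mountain'] (min_width=14, slack=2)
Line 3: ['is', 'we', 'bridge', 'for'] (min_width=16, slack=0)
Line 4: ['are', 'will', 'happy'] (min_width=14, slack=2)
Line 5: ['music', 'play', 'box'] (min_width=14, slack=2)
Line 6: ['vector', 'why'] (min_width=10, slack=6)
Line 7: ['forest', 'tired'] (min_width=12, slack=4)
Line 8: ['sweet', 'soft', 'plate'] (min_width=16, slack=0)
Line 9: ['play', 'will', 'sweet'] (min_width=15, slack=1)
Line 10: ['fire', 'will'] (min_width=9, slack=7)
Line 11: ['photograph', 'ocean'] (min_width=16, slack=0)
Total lines: 11

Answer: 11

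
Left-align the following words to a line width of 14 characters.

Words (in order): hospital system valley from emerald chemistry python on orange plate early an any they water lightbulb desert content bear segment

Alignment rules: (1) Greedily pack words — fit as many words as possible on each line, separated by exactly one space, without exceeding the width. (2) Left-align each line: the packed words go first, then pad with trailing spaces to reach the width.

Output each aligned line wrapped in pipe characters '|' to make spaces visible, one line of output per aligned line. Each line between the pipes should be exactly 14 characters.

Line 1: ['hospital'] (min_width=8, slack=6)
Line 2: ['system', 'valley'] (min_width=13, slack=1)
Line 3: ['from', 'emerald'] (min_width=12, slack=2)
Line 4: ['chemistry'] (min_width=9, slack=5)
Line 5: ['python', 'on'] (min_width=9, slack=5)
Line 6: ['orange', 'plate'] (min_width=12, slack=2)
Line 7: ['early', 'an', 'any'] (min_width=12, slack=2)
Line 8: ['they', 'water'] (min_width=10, slack=4)
Line 9: ['lightbulb'] (min_width=9, slack=5)
Line 10: ['desert', 'content'] (min_width=14, slack=0)
Line 11: ['bear', 'segment'] (min_width=12, slack=2)

Answer: |hospital      |
|system valley |
|from emerald  |
|chemistry     |
|python on     |
|orange plate  |
|early an any  |
|they water    |
|lightbulb     |
|desert content|
|bear segment  |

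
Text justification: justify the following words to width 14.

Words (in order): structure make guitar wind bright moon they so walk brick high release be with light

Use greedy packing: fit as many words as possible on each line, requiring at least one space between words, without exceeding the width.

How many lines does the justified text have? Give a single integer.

Answer: 7

Derivation:
Line 1: ['structure', 'make'] (min_width=14, slack=0)
Line 2: ['guitar', 'wind'] (min_width=11, slack=3)
Line 3: ['bright', 'moon'] (min_width=11, slack=3)
Line 4: ['they', 'so', 'walk'] (min_width=12, slack=2)
Line 5: ['brick', 'high'] (min_width=10, slack=4)
Line 6: ['release', 'be'] (min_width=10, slack=4)
Line 7: ['with', 'light'] (min_width=10, slack=4)
Total lines: 7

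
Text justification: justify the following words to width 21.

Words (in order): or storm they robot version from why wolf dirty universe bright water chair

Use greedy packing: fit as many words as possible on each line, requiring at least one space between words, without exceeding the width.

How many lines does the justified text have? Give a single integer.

Answer: 4

Derivation:
Line 1: ['or', 'storm', 'they', 'robot'] (min_width=19, slack=2)
Line 2: ['version', 'from', 'why', 'wolf'] (min_width=21, slack=0)
Line 3: ['dirty', 'universe', 'bright'] (min_width=21, slack=0)
Line 4: ['water', 'chair'] (min_width=11, slack=10)
Total lines: 4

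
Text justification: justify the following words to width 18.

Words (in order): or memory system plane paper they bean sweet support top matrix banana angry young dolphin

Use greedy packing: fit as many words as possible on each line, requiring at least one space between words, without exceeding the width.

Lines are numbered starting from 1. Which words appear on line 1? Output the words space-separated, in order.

Line 1: ['or', 'memory', 'system'] (min_width=16, slack=2)
Line 2: ['plane', 'paper', 'they'] (min_width=16, slack=2)
Line 3: ['bean', 'sweet', 'support'] (min_width=18, slack=0)
Line 4: ['top', 'matrix', 'banana'] (min_width=17, slack=1)
Line 5: ['angry', 'young'] (min_width=11, slack=7)
Line 6: ['dolphin'] (min_width=7, slack=11)

Answer: or memory system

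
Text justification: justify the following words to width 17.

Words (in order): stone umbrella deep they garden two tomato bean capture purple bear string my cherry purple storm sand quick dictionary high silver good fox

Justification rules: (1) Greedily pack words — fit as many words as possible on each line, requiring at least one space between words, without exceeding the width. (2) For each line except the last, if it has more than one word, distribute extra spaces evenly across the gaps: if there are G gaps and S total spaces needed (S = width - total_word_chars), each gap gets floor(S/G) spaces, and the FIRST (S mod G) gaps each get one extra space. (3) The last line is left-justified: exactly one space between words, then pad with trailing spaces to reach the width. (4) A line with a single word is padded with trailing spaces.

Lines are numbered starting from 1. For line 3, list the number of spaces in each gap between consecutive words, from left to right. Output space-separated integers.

Line 1: ['stone', 'umbrella'] (min_width=14, slack=3)
Line 2: ['deep', 'they', 'garden'] (min_width=16, slack=1)
Line 3: ['two', 'tomato', 'bean'] (min_width=15, slack=2)
Line 4: ['capture', 'purple'] (min_width=14, slack=3)
Line 5: ['bear', 'string', 'my'] (min_width=14, slack=3)
Line 6: ['cherry', 'purple'] (min_width=13, slack=4)
Line 7: ['storm', 'sand', 'quick'] (min_width=16, slack=1)
Line 8: ['dictionary', 'high'] (min_width=15, slack=2)
Line 9: ['silver', 'good', 'fox'] (min_width=15, slack=2)

Answer: 2 2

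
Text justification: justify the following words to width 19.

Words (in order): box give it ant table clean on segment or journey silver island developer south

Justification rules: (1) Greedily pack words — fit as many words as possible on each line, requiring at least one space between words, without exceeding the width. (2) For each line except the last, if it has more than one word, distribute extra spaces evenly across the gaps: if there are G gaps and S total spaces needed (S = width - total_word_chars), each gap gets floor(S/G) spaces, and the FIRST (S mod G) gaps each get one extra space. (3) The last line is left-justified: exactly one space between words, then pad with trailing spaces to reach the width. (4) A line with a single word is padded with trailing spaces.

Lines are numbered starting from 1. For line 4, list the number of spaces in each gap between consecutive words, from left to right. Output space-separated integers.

Answer: 7

Derivation:
Line 1: ['box', 'give', 'it', 'ant'] (min_width=15, slack=4)
Line 2: ['table', 'clean', 'on'] (min_width=14, slack=5)
Line 3: ['segment', 'or', 'journey'] (min_width=18, slack=1)
Line 4: ['silver', 'island'] (min_width=13, slack=6)
Line 5: ['developer', 'south'] (min_width=15, slack=4)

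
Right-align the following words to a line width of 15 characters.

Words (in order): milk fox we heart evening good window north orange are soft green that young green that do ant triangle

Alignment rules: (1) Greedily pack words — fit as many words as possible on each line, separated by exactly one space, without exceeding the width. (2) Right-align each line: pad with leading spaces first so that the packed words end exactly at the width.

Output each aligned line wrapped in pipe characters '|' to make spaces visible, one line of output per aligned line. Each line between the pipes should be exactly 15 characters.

Line 1: ['milk', 'fox', 'we'] (min_width=11, slack=4)
Line 2: ['heart', 'evening'] (min_width=13, slack=2)
Line 3: ['good', 'window'] (min_width=11, slack=4)
Line 4: ['north', 'orange'] (min_width=12, slack=3)
Line 5: ['are', 'soft', 'green'] (min_width=14, slack=1)
Line 6: ['that', 'young'] (min_width=10, slack=5)
Line 7: ['green', 'that', 'do'] (min_width=13, slack=2)
Line 8: ['ant', 'triangle'] (min_width=12, slack=3)

Answer: |    milk fox we|
|  heart evening|
|    good window|
|   north orange|
| are soft green|
|     that young|
|  green that do|
|   ant triangle|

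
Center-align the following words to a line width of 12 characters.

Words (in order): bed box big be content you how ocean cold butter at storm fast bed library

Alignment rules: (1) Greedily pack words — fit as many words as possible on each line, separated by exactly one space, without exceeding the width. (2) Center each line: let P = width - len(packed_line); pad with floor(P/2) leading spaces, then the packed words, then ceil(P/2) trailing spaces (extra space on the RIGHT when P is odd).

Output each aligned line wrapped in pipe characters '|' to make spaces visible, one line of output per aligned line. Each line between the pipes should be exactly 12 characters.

Answer: |bed box big |
| be content |
|  you how   |
| ocean cold |
| butter at  |
| storm fast |
|bed library |

Derivation:
Line 1: ['bed', 'box', 'big'] (min_width=11, slack=1)
Line 2: ['be', 'content'] (min_width=10, slack=2)
Line 3: ['you', 'how'] (min_width=7, slack=5)
Line 4: ['ocean', 'cold'] (min_width=10, slack=2)
Line 5: ['butter', 'at'] (min_width=9, slack=3)
Line 6: ['storm', 'fast'] (min_width=10, slack=2)
Line 7: ['bed', 'library'] (min_width=11, slack=1)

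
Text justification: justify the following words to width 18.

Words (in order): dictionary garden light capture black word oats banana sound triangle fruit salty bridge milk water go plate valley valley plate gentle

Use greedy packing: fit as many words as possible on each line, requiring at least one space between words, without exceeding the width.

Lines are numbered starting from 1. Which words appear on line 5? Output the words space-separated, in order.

Answer: triangle fruit

Derivation:
Line 1: ['dictionary', 'garden'] (min_width=17, slack=1)
Line 2: ['light', 'capture'] (min_width=13, slack=5)
Line 3: ['black', 'word', 'oats'] (min_width=15, slack=3)
Line 4: ['banana', 'sound'] (min_width=12, slack=6)
Line 5: ['triangle', 'fruit'] (min_width=14, slack=4)
Line 6: ['salty', 'bridge', 'milk'] (min_width=17, slack=1)
Line 7: ['water', 'go', 'plate'] (min_width=14, slack=4)
Line 8: ['valley', 'valley'] (min_width=13, slack=5)
Line 9: ['plate', 'gentle'] (min_width=12, slack=6)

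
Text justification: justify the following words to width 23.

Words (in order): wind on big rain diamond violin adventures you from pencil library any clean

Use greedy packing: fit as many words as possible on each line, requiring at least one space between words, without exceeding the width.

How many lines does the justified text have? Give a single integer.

Answer: 5

Derivation:
Line 1: ['wind', 'on', 'big', 'rain'] (min_width=16, slack=7)
Line 2: ['diamond', 'violin'] (min_width=14, slack=9)
Line 3: ['adventures', 'you', 'from'] (min_width=19, slack=4)
Line 4: ['pencil', 'library', 'any'] (min_width=18, slack=5)
Line 5: ['clean'] (min_width=5, slack=18)
Total lines: 5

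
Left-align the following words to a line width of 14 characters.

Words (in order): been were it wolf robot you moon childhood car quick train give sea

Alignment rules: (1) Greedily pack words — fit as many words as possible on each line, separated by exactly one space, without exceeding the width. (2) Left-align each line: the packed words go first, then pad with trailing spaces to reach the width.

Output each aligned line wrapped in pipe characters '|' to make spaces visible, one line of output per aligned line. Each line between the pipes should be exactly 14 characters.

Answer: |been were it  |
|wolf robot you|
|moon childhood|
|car quick     |
|train give sea|

Derivation:
Line 1: ['been', 'were', 'it'] (min_width=12, slack=2)
Line 2: ['wolf', 'robot', 'you'] (min_width=14, slack=0)
Line 3: ['moon', 'childhood'] (min_width=14, slack=0)
Line 4: ['car', 'quick'] (min_width=9, slack=5)
Line 5: ['train', 'give', 'sea'] (min_width=14, slack=0)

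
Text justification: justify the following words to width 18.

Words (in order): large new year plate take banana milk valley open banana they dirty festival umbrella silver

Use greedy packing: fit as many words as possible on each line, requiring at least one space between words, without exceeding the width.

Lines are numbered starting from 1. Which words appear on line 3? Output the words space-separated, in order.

Line 1: ['large', 'new', 'year'] (min_width=14, slack=4)
Line 2: ['plate', 'take', 'banana'] (min_width=17, slack=1)
Line 3: ['milk', 'valley', 'open'] (min_width=16, slack=2)
Line 4: ['banana', 'they', 'dirty'] (min_width=17, slack=1)
Line 5: ['festival', 'umbrella'] (min_width=17, slack=1)
Line 6: ['silver'] (min_width=6, slack=12)

Answer: milk valley open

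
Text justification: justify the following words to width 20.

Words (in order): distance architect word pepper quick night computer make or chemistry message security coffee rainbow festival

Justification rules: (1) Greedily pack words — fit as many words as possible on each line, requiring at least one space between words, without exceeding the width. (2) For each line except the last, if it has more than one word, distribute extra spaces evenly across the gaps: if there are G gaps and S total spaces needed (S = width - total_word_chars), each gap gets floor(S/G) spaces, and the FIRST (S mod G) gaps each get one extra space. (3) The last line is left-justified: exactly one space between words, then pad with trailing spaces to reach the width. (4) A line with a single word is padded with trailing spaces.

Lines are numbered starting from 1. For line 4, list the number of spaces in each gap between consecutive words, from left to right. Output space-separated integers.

Line 1: ['distance', 'architect'] (min_width=18, slack=2)
Line 2: ['word', 'pepper', 'quick'] (min_width=17, slack=3)
Line 3: ['night', 'computer', 'make'] (min_width=19, slack=1)
Line 4: ['or', 'chemistry', 'message'] (min_width=20, slack=0)
Line 5: ['security', 'coffee'] (min_width=15, slack=5)
Line 6: ['rainbow', 'festival'] (min_width=16, slack=4)

Answer: 1 1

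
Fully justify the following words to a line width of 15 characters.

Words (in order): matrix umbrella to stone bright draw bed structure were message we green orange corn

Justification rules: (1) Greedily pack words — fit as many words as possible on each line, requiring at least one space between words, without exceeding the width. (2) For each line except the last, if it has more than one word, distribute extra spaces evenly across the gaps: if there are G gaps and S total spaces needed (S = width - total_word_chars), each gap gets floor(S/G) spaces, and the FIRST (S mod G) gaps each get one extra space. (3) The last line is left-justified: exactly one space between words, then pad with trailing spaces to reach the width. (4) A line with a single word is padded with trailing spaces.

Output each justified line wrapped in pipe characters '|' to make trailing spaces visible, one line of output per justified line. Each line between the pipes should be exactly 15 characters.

Answer: |matrix umbrella|
|to stone bright|
|draw        bed|
|structure  were|
|message      we|
|green    orange|
|corn           |

Derivation:
Line 1: ['matrix', 'umbrella'] (min_width=15, slack=0)
Line 2: ['to', 'stone', 'bright'] (min_width=15, slack=0)
Line 3: ['draw', 'bed'] (min_width=8, slack=7)
Line 4: ['structure', 'were'] (min_width=14, slack=1)
Line 5: ['message', 'we'] (min_width=10, slack=5)
Line 6: ['green', 'orange'] (min_width=12, slack=3)
Line 7: ['corn'] (min_width=4, slack=11)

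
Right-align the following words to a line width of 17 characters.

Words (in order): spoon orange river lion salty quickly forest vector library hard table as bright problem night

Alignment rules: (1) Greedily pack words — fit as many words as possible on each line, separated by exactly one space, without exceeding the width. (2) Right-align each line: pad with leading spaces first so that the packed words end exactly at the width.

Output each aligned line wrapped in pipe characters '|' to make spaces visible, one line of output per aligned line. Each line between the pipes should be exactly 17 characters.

Line 1: ['spoon', 'orange'] (min_width=12, slack=5)
Line 2: ['river', 'lion', 'salty'] (min_width=16, slack=1)
Line 3: ['quickly', 'forest'] (min_width=14, slack=3)
Line 4: ['vector', 'library'] (min_width=14, slack=3)
Line 5: ['hard', 'table', 'as'] (min_width=13, slack=4)
Line 6: ['bright', 'problem'] (min_width=14, slack=3)
Line 7: ['night'] (min_width=5, slack=12)

Answer: |     spoon orange|
| river lion salty|
|   quickly forest|
|   vector library|
|    hard table as|
|   bright problem|
|            night|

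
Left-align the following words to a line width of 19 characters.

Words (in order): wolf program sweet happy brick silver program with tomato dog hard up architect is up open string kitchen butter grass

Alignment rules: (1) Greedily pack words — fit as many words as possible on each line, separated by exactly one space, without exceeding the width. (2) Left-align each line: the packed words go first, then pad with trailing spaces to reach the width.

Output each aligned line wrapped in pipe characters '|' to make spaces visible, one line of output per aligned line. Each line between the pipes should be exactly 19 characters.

Answer: |wolf program sweet |
|happy brick silver |
|program with tomato|
|dog hard up        |
|architect is up    |
|open string kitchen|
|butter grass       |

Derivation:
Line 1: ['wolf', 'program', 'sweet'] (min_width=18, slack=1)
Line 2: ['happy', 'brick', 'silver'] (min_width=18, slack=1)
Line 3: ['program', 'with', 'tomato'] (min_width=19, slack=0)
Line 4: ['dog', 'hard', 'up'] (min_width=11, slack=8)
Line 5: ['architect', 'is', 'up'] (min_width=15, slack=4)
Line 6: ['open', 'string', 'kitchen'] (min_width=19, slack=0)
Line 7: ['butter', 'grass'] (min_width=12, slack=7)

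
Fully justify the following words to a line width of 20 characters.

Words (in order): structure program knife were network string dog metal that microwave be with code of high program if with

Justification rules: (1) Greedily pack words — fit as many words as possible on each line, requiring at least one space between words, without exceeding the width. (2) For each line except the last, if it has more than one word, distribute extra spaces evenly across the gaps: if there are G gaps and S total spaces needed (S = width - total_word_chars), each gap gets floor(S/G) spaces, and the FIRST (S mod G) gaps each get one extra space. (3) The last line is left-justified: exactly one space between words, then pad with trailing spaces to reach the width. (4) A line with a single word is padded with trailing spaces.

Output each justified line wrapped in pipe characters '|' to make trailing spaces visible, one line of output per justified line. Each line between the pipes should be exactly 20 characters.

Answer: |structure    program|
|knife  were  network|
|string   dog   metal|
|that   microwave  be|
|with  code  of  high|
|program if with     |

Derivation:
Line 1: ['structure', 'program'] (min_width=17, slack=3)
Line 2: ['knife', 'were', 'network'] (min_width=18, slack=2)
Line 3: ['string', 'dog', 'metal'] (min_width=16, slack=4)
Line 4: ['that', 'microwave', 'be'] (min_width=17, slack=3)
Line 5: ['with', 'code', 'of', 'high'] (min_width=17, slack=3)
Line 6: ['program', 'if', 'with'] (min_width=15, slack=5)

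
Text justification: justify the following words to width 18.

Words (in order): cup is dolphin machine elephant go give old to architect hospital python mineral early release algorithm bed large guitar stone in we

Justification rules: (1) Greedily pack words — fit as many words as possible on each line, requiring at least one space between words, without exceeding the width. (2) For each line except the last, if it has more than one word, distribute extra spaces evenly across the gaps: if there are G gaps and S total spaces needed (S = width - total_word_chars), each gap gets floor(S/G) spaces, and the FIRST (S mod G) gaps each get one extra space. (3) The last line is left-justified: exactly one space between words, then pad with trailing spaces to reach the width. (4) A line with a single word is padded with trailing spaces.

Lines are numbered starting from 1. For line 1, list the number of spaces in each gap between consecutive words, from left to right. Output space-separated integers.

Answer: 3 3

Derivation:
Line 1: ['cup', 'is', 'dolphin'] (min_width=14, slack=4)
Line 2: ['machine', 'elephant'] (min_width=16, slack=2)
Line 3: ['go', 'give', 'old', 'to'] (min_width=14, slack=4)
Line 4: ['architect', 'hospital'] (min_width=18, slack=0)
Line 5: ['python', 'mineral'] (min_width=14, slack=4)
Line 6: ['early', 'release'] (min_width=13, slack=5)
Line 7: ['algorithm', 'bed'] (min_width=13, slack=5)
Line 8: ['large', 'guitar', 'stone'] (min_width=18, slack=0)
Line 9: ['in', 'we'] (min_width=5, slack=13)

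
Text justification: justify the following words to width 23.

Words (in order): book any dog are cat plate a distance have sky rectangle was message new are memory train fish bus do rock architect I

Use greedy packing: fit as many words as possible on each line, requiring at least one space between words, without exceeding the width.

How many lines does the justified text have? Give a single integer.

Line 1: ['book', 'any', 'dog', 'are', 'cat'] (min_width=20, slack=3)
Line 2: ['plate', 'a', 'distance', 'have'] (min_width=21, slack=2)
Line 3: ['sky', 'rectangle', 'was'] (min_width=17, slack=6)
Line 4: ['message', 'new', 'are', 'memory'] (min_width=22, slack=1)
Line 5: ['train', 'fish', 'bus', 'do', 'rock'] (min_width=22, slack=1)
Line 6: ['architect', 'I'] (min_width=11, slack=12)
Total lines: 6

Answer: 6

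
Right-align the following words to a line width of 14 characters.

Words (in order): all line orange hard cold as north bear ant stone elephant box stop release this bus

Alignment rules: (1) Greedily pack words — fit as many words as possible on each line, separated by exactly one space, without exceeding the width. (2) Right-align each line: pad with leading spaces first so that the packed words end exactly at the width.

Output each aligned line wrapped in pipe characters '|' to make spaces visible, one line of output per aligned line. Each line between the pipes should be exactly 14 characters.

Line 1: ['all', 'line'] (min_width=8, slack=6)
Line 2: ['orange', 'hard'] (min_width=11, slack=3)
Line 3: ['cold', 'as', 'north'] (min_width=13, slack=1)
Line 4: ['bear', 'ant', 'stone'] (min_width=14, slack=0)
Line 5: ['elephant', 'box'] (min_width=12, slack=2)
Line 6: ['stop', 'release'] (min_width=12, slack=2)
Line 7: ['this', 'bus'] (min_width=8, slack=6)

Answer: |      all line|
|   orange hard|
| cold as north|
|bear ant stone|
|  elephant box|
|  stop release|
|      this bus|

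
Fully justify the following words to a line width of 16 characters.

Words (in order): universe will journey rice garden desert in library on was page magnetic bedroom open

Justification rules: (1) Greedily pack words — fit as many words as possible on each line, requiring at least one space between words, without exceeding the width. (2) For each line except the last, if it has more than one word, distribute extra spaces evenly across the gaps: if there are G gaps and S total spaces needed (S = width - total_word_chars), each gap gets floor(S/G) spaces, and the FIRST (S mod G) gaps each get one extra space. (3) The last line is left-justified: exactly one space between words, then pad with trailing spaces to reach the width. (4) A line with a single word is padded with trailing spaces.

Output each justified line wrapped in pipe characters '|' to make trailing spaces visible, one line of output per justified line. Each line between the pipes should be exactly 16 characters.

Line 1: ['universe', 'will'] (min_width=13, slack=3)
Line 2: ['journey', 'rice'] (min_width=12, slack=4)
Line 3: ['garden', 'desert', 'in'] (min_width=16, slack=0)
Line 4: ['library', 'on', 'was'] (min_width=14, slack=2)
Line 5: ['page', 'magnetic'] (min_width=13, slack=3)
Line 6: ['bedroom', 'open'] (min_width=12, slack=4)

Answer: |universe    will|
|journey     rice|
|garden desert in|
|library  on  was|
|page    magnetic|
|bedroom open    |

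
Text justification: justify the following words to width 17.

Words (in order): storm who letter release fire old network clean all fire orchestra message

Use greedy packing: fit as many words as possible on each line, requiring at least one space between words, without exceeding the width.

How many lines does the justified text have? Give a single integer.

Line 1: ['storm', 'who', 'letter'] (min_width=16, slack=1)
Line 2: ['release', 'fire', 'old'] (min_width=16, slack=1)
Line 3: ['network', 'clean', 'all'] (min_width=17, slack=0)
Line 4: ['fire', 'orchestra'] (min_width=14, slack=3)
Line 5: ['message'] (min_width=7, slack=10)
Total lines: 5

Answer: 5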